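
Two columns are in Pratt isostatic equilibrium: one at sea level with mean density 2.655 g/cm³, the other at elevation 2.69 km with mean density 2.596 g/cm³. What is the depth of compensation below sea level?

118 km

ρ_ref D = ρ (D + h) → D (ρ_ref − ρ) = ρ h.
D = ρ h/(ρ_ref − ρ) = 2.596 × 2.69 km/(2.655 − 2.596) = 118 km.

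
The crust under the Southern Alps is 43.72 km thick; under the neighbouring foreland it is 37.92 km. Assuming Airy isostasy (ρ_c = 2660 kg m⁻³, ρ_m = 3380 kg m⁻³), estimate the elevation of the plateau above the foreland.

Excess crust Δ = 43.72 km − 37.92 km = 5.8 km, split between elevation h and root r with h + r = Δ.
Airy balance ρ_c h = (ρ_m − ρ_c) r gives r = h ρ_c/(ρ_m − ρ_c), so h (1 + ρ_c/(ρ_m − ρ_c)) = Δ, i.e. h = Δ (ρ_m − ρ_c)/ρ_m.
h = 5.8 km × 720/3380 = 1.24 km.

1.24 km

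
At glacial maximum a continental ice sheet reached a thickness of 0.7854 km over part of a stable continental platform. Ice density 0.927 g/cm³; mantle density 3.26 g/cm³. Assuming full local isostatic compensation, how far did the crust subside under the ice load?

Isostatic balance requires: the ice load ρ_ice t is balanced by mantle displaced below, ρ_m s.
s = t ρ_ice / ρ_m = 0.7854 km × 0.927/3.26 = 0.223 km.

0.223 km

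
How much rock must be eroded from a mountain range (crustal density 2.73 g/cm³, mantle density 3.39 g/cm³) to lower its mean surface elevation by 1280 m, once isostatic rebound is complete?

6570 m

Net drop Δ = e − u = e − e ρ_c/ρ_m = e (ρ_m − ρ_c)/ρ_m.
e = Δ ρ_m/(ρ_m − ρ_c) = 1280 m × 3.39/0.66 = 6570 m.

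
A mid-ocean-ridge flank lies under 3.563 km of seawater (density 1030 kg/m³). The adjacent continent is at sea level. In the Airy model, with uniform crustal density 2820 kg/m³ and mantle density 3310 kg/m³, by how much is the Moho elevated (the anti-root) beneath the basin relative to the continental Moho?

By Archimedes' principle applied to the lithosphere: replacing crust with seawater at the top is compensated by replacing crust with mantle at the base: d (ρ_c − ρ_w) = a (ρ_m − ρ_c).
a = d (ρ_c − ρ_w)/(ρ_m − ρ_c) = 3.563 km × 1790/490 = 13 km.

13 km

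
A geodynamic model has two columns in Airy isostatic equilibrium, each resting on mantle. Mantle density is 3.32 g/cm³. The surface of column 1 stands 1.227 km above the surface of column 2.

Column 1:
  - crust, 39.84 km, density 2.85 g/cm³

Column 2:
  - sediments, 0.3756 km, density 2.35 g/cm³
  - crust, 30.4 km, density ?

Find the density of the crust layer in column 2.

2.85 g/cm³

Take the compensation level at the base of the deeper column (depth z_c below the surface of column 1) and equate Σ ρ_i t_i down to z_c; mantle fills any gap and the z_c terms cancel.
Column 1: 39.84×2.85 + (z_c − 39.84)×3.32
Column 2: 1.227×0 + 0.3756×2.35 + 30.4×ρ + (z_c − 1.227 − 30.7756)×3.32
The z_c×3.32 term appears on both sides and cancels. Collect the known terms of each column as K = Σ(ρt)_known − 3.32 × (depth of known layers): K_1 = 113.544 − 3.32×39.84 = −18.7248; K_2 = 0.88266 − 3.32×(1.227 + 30.7756) = −105.365972.
Balance: K_1 = K_2 + 30.4×ρ, so ρ = (K_1 − K_2)/30.4 = 86.6412/30.4 = 2.85 g/cm³.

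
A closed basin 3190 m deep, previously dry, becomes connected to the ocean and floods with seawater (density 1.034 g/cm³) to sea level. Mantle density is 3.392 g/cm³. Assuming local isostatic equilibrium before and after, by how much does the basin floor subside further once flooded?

1400 m

After flooding the water column is d + s deep. Its weight must equal the weight of mantle displaced by the extra subsidence s: (d + s) ρ_w = s ρ_m.
s = d ρ_w / (ρ_m − ρ_w) = 3190 m × 1.034/(3.392 − 1.034) = 1400 m.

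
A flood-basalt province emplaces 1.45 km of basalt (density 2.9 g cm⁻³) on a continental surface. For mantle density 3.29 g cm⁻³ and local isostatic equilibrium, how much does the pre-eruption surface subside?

Subaerial loading: s = t ρ_load / ρ_m.
s = 1.45 km × 2.9/3.29 = 1.28 km.

1.28 km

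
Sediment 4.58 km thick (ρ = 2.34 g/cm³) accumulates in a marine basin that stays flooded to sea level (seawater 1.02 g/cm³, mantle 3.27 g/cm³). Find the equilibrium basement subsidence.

2.69 km

Submarine loading: the sediment displaces seawater, and the subsidence is in turn flooded, so s (ρ_m − ρ_w) = t (ρ_sed − ρ_w).
s = 4.58 km × (2.34 − 1.02) / (3.27 − 1.02) = 2.69 km.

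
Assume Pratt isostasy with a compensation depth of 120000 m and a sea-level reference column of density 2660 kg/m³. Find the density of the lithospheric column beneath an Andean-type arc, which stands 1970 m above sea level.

2620 kg/m³

Pratt balance: ρ_ref D = ρ (D + h).
ρ = ρ_ref D/(D + h) = 2660 × 120000 m/(120000 m + 1970 m) = 2620 kg/m³.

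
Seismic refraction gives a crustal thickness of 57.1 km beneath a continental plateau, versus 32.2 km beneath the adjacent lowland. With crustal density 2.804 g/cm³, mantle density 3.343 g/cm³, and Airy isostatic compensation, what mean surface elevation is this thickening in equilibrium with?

Excess crust Δ = 57.1 km − 32.2 km = 24.9 km, split between elevation h and root r with h + r = Δ.
Airy balance ρ_c h = (ρ_m − ρ_c) r gives r = h ρ_c/(ρ_m − ρ_c), so h (1 + ρ_c/(ρ_m − ρ_c)) = Δ, i.e. h = Δ (ρ_m − ρ_c)/ρ_m.
h = 24.9 km × 0.539/3.343 = 4.01 km.

4.01 km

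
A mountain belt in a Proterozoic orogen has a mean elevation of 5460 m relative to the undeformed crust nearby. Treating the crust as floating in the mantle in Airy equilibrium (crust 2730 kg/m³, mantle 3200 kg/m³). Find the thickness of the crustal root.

Balancing pressure at the compensation depth: the weight of the topography is balanced by the buoyancy of the root, ρ_c h = (ρ_m − ρ_c) r.
r = h · ρ_c / (ρ_m − ρ_c) = 5460 m × 2730 / (3200 − 2730) = 31700 m.

31700 m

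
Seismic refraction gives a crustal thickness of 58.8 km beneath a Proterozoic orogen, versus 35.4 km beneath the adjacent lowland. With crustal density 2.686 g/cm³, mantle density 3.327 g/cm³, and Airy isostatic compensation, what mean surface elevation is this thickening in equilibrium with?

Excess crust Δ = 58.8 km − 35.4 km = 23.4 km, split between elevation h and root r with h + r = Δ.
Airy balance ρ_c h = (ρ_m − ρ_c) r gives r = h ρ_c/(ρ_m − ρ_c), so h (1 + ρ_c/(ρ_m − ρ_c)) = Δ, i.e. h = Δ (ρ_m − ρ_c)/ρ_m.
h = 23.4 km × 0.641/3.327 = 4.51 km.

4.51 km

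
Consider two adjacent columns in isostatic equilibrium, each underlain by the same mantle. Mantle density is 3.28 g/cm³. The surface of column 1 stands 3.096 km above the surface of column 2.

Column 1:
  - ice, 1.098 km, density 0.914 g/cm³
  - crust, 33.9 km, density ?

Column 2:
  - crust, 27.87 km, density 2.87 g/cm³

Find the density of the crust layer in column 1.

Take the compensation level at the base of the deeper column (depth z_c below the surface of column 1) and equate Σ ρ_i t_i down to z_c; mantle fills any gap and the z_c terms cancel.
Column 1: 1.098×0.914 + 33.9×ρ + (z_c − 34.998)×3.28
Column 2: 3.096×0 + 27.87×2.87 + (z_c − 3.096 − 27.87)×3.28
The z_c×3.28 term appears on both sides and cancels. Collect the known terms of each column as K = Σ(ρt)_known − 3.28 × (depth of known layers): K_1 = 1.003572 − 3.28×34.998 = −113.789868; K_2 = 79.9869 − 3.28×(3.096 + 27.87) = −21.58158.
Balance: K_1 + 33.9×ρ = K_2, so ρ = (K_2 − K_1)/33.9 = 92.2083/33.9 = 2.72 g/cm³.

2.72 g/cm³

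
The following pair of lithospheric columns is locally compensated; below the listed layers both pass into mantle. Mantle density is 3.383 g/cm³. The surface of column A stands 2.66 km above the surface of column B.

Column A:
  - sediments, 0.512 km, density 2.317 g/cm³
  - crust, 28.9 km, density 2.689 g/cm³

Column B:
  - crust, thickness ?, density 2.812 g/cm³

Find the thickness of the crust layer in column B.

Take the compensation level at the base of the deeper column (depth z_c below the surface of column A) and equate Σ ρ_i t_i down to z_c; mantle fills any gap and the z_c terms cancel.
Column A: 0.512×2.317 + 28.9×2.689 + (z_c − 29.412)×3.383
Column B: 2.66×0 + x×2.812 + (z_c − 2.66 − 0 − x)×3.383
The z_c×3.383 term appears on both sides and cancels. Collect the known terms of each column as K = Σ(ρt)_known − 3.383 × (depth of known layers): K_A = 78.898404 − 3.383×29.412 = −20.602392; K_B = 0 − 3.383×(2.66 + 0) = −8.99878.
Balance: K_A = K_B − x×(3.383 − 2.812), so x = (K_B − K_A)/(3.383 − 2.812) = 11.6036/0.571 = 20.3 km.

20.3 km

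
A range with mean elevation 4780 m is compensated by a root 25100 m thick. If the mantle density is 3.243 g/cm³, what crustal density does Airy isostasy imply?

ρ_c h = (ρ_m − ρ_c) r → ρ_c (h + r) = ρ_m r → ρ_c = ρ_m r / (h + r).
ρ_c = 3.243 × 25100 m / (4780 m + 25100 m) = 2.72 g/cm³.

2.72 g/cm³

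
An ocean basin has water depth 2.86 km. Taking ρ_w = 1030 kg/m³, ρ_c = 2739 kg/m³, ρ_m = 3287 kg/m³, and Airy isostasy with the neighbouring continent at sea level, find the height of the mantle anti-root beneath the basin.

For local isostatic compensation: replacing crust with seawater at the top is compensated by replacing crust with mantle at the base: d (ρ_c − ρ_w) = a (ρ_m − ρ_c).
a = d (ρ_c − ρ_w)/(ρ_m − ρ_c) = 2.86 km × 1709/548 = 8.92 km.

8.92 km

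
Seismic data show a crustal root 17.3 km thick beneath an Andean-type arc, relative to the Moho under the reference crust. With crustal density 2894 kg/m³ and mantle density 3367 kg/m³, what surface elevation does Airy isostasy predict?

2.83 km

For local isostatic compensation: ρ_c h = (ρ_m − ρ_c) r.
h = r (ρ_m − ρ_c) / ρ_c = 17.3 km × (3367 − 2894) / 2894 = 2.83 km.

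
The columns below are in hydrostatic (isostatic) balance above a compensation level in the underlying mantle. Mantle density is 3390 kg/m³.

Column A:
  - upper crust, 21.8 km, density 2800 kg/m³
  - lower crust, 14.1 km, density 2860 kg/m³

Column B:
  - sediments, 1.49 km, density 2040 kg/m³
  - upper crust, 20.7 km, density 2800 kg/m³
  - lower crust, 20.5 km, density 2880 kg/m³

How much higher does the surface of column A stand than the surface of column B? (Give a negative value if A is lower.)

−1.28 km

For any compensation level in the mantle, the mantle terms cancel and isostasy reduces to e = (Σt_A − Σt_B) − (Σ(ρt)_A − Σ(ρt)_B) / ρ_m.
Σt_A = 35.9 km; Σt_B = 42.69 km; Σ(ρt)_A = 101366; Σ(ρt)_B = 120039.6 (in km·kg/m³).
e = (35.9 − 42.69) − (101366 − 120039.6) / 3390 = −1.28 km.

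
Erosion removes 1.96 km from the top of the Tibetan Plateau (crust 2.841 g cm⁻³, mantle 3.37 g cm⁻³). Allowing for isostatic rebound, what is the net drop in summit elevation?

0.308 km

Rebound u = e ρ_c/ρ_m = 1.96 km × 2.841/3.37 = 1.652 km.
Net surface drop = e − u = 1.96 km − 1.652 km = e (ρ_m − ρ_c)/ρ_m = 0.308 km.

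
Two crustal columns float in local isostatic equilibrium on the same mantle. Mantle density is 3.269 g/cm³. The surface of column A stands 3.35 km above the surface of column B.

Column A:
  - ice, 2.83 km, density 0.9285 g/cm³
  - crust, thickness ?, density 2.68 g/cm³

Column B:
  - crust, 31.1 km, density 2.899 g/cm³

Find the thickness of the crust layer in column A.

26.9 km

Take the compensation level at the base of the deeper column (depth z_c below the surface of column A) and equate Σ ρ_i t_i down to z_c; mantle fills any gap and the z_c terms cancel.
Column A: 2.83×0.9285 + x×2.68 + (z_c − 2.83 − x)×3.269
Column B: 3.35×0 + 31.1×2.899 + (z_c − 3.35 − 31.1)×3.269
The z_c×3.269 term appears on both sides and cancels. Collect the known terms of each column as K = Σ(ρt)_known − 3.269 × (depth of known layers): K_A = 2.627655 − 3.269×2.83 = −6.623615; K_B = 90.1589 − 3.269×(3.35 + 31.1) = −22.45815.
Balance: K_A − x×(3.269 − 2.68) = K_B, so x = (K_A − K_B)/(3.269 − 2.68) = 15.8345/0.589 = 26.9 km.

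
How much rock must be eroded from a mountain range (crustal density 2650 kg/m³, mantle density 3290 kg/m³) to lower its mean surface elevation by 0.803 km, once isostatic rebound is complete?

4.13 km

Net drop Δ = e − u = e − e ρ_c/ρ_m = e (ρ_m − ρ_c)/ρ_m.
e = Δ ρ_m/(ρ_m − ρ_c) = 0.803 km × 3290/640 = 4.13 km.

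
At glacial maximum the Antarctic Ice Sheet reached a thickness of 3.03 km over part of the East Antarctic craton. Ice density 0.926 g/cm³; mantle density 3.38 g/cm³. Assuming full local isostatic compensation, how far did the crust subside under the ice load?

Isostatic balance requires: the ice load ρ_ice t is balanced by mantle displaced below, ρ_m s.
s = t ρ_ice / ρ_m = 3.03 km × 0.926/3.38 = 0.83 km.

0.83 km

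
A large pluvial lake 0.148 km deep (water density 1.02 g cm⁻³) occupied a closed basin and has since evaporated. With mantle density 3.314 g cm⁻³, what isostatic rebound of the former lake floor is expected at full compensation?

0.0456 km

u = d ρ_w/ρ_m = 0.148 km × 1.02/3.314 = 0.0456 km.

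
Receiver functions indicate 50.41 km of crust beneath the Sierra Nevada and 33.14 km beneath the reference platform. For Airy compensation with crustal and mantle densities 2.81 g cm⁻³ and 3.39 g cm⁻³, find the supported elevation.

2.95 km

Excess crust Δ = 50.41 km − 33.14 km = 17.27 km, split between elevation h and root r with h + r = Δ.
Airy balance ρ_c h = (ρ_m − ρ_c) r gives r = h ρ_c/(ρ_m − ρ_c), so h (1 + ρ_c/(ρ_m − ρ_c)) = Δ, i.e. h = Δ (ρ_m − ρ_c)/ρ_m.
h = 17.27 km × 0.58/3.39 = 2.95 km.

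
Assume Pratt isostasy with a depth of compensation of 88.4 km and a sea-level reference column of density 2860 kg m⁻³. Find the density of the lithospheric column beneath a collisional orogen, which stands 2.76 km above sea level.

2770 kg m⁻³

Pratt balance: ρ_ref D = ρ (D + h).
ρ = ρ_ref D/(D + h) = 2860 × 88.4 km/(88.4 km + 2.76 km) = 2770 kg m⁻³.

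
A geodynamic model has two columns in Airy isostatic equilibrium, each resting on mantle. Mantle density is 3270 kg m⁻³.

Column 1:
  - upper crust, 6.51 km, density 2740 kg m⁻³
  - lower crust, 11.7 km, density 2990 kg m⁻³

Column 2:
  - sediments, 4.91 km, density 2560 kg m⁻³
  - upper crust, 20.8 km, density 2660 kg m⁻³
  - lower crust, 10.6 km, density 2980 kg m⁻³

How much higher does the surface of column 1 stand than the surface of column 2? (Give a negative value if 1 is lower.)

−3.83 km

For any compensation level in the mantle, the mantle terms cancel and isostasy reduces to e = (Σt_1 − Σt_2) − (Σ(ρt)_1 − Σ(ρt)_2) / ρ_m.
Σt_1 = 18.21 km; Σt_2 = 36.31 km; Σ(ρt)_1 = 52820.4; Σ(ρt)_2 = 99485.6 (in km·kg m⁻³).
e = (18.21 − 36.31) − (52820.4 − 99485.6) / 3270 = −3.83 km.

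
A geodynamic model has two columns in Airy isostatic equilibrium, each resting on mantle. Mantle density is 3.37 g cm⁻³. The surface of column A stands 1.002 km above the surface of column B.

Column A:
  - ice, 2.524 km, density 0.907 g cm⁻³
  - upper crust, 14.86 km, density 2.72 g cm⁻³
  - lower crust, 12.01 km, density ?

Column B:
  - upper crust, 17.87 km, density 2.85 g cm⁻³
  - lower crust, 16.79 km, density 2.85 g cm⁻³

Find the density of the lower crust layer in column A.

2.91 g cm⁻³

Take the compensation level at the base of the deeper column (depth z_c below the surface of column A) and equate Σ ρ_i t_i down to z_c; mantle fills any gap and the z_c terms cancel.
Column A: 2.524×0.907 + 14.86×2.72 + 12.01×ρ + (z_c − 29.394)×3.37
Column B: 1.002×0 + 17.87×2.85 + 16.79×2.85 + (z_c − 1.002 − 34.66)×3.37
The z_c×3.37 term appears on both sides and cancels. Collect the known terms of each column as K = Σ(ρt)_known − 3.37 × (depth of known layers): K_A = 42.708468 − 3.37×29.394 = −56.349312; K_B = 98.781 − 3.37×(1.002 + 34.66) = −21.39994.
Balance: K_A + 12.01×ρ = K_B, so ρ = (K_B − K_A)/12.01 = 34.9494/12.01 = 2.91 g cm⁻³.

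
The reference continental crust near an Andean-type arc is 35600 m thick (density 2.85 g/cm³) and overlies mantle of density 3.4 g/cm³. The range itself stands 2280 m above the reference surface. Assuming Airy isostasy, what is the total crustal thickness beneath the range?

49700 m

Root depth r = h ρ_c / (ρ_m − ρ_c) = 2280 m × 2.85 / 0.55 = 11810 m.
Total thickness = T + h + r = 35600 m + 2280 m + 11810 m = 49700 m.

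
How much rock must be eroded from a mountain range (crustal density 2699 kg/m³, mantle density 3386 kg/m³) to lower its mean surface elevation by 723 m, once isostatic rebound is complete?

3560 m

Net drop Δ = e − u = e − e ρ_c/ρ_m = e (ρ_m − ρ_c)/ρ_m.
e = Δ ρ_m/(ρ_m − ρ_c) = 723 m × 3386/687 = 3560 m.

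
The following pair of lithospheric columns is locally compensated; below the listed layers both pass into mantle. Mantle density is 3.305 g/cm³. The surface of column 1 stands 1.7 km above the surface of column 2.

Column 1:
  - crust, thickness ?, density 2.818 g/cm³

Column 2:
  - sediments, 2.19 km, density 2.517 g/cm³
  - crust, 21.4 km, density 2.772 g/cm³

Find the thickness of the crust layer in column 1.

38.5 km

Take the compensation level at the base of the deeper column (depth z_c below the surface of column 1) and equate Σ ρ_i t_i down to z_c; mantle fills any gap and the z_c terms cancel.
Column 1: x×2.818 + (z_c − 0 − x)×3.305
Column 2: 1.7×0 + 2.19×2.517 + 21.4×2.772 + (z_c − 1.7 − 23.59)×3.305
The z_c×3.305 term appears on both sides and cancels. Collect the known terms of each column as K = Σ(ρt)_known − 3.305 × (depth of known layers): K_1 = 0 − 3.305×0 = 0; K_2 = 64.83303 − 3.305×(1.7 + 23.59) = −18.75042.
Balance: K_1 − x×(3.305 − 2.818) = K_2, so x = (K_1 − K_2)/(3.305 − 2.818) = 18.7504/0.487 = 38.5 km.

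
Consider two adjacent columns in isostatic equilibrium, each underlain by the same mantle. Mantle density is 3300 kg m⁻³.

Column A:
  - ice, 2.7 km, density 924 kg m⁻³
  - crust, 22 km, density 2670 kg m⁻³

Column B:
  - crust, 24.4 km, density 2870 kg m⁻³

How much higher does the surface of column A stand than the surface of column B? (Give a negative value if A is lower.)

For any compensation level in the mantle, the mantle terms cancel and isostasy reduces to e = (Σt_A − Σt_B) − (Σ(ρt)_A − Σ(ρt)_B) / ρ_m.
Σt_A = 24.7 km; Σt_B = 24.4 km; Σ(ρt)_A = 61234.8; Σ(ρt)_B = 70028 (in km·kg m⁻³).
e = (24.7 − 24.4) − (61234.8 − 70028) / 3300 = 2.96 km.

2.96 km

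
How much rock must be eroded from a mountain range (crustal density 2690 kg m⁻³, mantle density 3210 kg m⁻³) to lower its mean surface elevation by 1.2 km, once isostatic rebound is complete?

Net drop Δ = e − u = e − e ρ_c/ρ_m = e (ρ_m − ρ_c)/ρ_m.
e = Δ ρ_m/(ρ_m − ρ_c) = 1.2 km × 3210/520 = 7.41 km.

7.41 km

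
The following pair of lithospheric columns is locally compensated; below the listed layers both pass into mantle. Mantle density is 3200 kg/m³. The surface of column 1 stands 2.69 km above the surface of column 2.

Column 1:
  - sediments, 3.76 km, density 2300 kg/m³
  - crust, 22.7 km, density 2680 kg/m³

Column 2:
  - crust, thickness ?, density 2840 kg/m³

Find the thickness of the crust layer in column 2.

18.3 km

Take the compensation level at the base of the deeper column (depth z_c below the surface of column 1) and equate Σ ρ_i t_i down to z_c; mantle fills any gap and the z_c terms cancel.
Column 1: 3.76×2300 + 22.7×2680 + (z_c − 26.46)×3200
Column 2: 2.69×0 + x×2840 + (z_c − 2.69 − 0 − x)×3200
The z_c×3200 term appears on both sides and cancels. Collect the known terms of each column as K = Σ(ρt)_known − 3200 × (depth of known layers): K_1 = 69484 − 3200×26.46 = −15188; K_2 = 0 − 3200×(2.69 + 0) = −8608.
Balance: K_1 = K_2 − x×(3200 − 2840), so x = (K_2 − K_1)/(3200 − 2840) = 6580/360 = 18.3 km.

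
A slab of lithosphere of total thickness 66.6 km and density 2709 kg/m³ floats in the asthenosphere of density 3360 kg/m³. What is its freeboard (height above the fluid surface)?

Floating equilibrium: submerged depth d = t ρ_obj/ρ_fluid = 66.6 km × 2709/3360 = 53.7 km.
Freeboard = t − d = 66.6 km − 53.7 km = 12.9 km.

12.9 km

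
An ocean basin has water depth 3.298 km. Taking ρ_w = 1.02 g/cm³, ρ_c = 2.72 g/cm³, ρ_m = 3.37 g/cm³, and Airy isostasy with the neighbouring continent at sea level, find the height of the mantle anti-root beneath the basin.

For local isostatic compensation: replacing crust with seawater at the top is compensated by replacing crust with mantle at the base: d (ρ_c − ρ_w) = a (ρ_m − ρ_c).
a = d (ρ_c − ρ_w)/(ρ_m − ρ_c) = 3.298 km × 1.7/0.65 = 8.63 km.

8.63 km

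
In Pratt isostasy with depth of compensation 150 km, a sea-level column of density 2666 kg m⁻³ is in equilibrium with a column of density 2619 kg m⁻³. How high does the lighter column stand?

ρ_ref D = ρ (D + h) → h = D (ρ_ref − ρ)/ρ.
h = 150 km × (2666 − 2619)/2619 = 2.69 km.

2.69 km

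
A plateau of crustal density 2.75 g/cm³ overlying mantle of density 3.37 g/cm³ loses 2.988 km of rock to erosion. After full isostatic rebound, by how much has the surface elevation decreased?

0.55 km

Rebound u = e ρ_c/ρ_m = 2.988 km × 2.75/3.37 = 2.438 km.
Net surface drop = e − u = 2.988 km − 2.438 km = e (ρ_m − ρ_c)/ρ_m = 0.55 km.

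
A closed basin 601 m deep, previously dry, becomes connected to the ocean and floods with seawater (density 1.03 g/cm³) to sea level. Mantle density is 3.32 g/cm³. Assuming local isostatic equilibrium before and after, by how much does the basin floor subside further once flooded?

After flooding the water column is d + s deep. Its weight must equal the weight of mantle displaced by the extra subsidence s: (d + s) ρ_w = s ρ_m.
s = d ρ_w / (ρ_m − ρ_w) = 601 m × 1.03/(3.32 − 1.03) = 270 m.

270 m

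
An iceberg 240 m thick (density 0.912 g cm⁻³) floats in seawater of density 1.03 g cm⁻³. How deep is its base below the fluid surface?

213 m

Draft d = t ρ_obj/ρ_fluid = 240 m × 0.912/1.03 = 213 m.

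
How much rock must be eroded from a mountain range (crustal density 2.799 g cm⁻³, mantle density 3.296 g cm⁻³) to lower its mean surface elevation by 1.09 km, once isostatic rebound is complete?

7.23 km

Net drop Δ = e − u = e − e ρ_c/ρ_m = e (ρ_m − ρ_c)/ρ_m.
e = Δ ρ_m/(ρ_m − ρ_c) = 1.09 km × 3.296/0.497 = 7.23 km.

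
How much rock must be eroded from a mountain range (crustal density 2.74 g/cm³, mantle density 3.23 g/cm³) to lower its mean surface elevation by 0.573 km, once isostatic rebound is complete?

Net drop Δ = e − u = e − e ρ_c/ρ_m = e (ρ_m − ρ_c)/ρ_m.
e = Δ ρ_m/(ρ_m − ρ_c) = 0.573 km × 3.23/0.49 = 3.78 km.

3.78 km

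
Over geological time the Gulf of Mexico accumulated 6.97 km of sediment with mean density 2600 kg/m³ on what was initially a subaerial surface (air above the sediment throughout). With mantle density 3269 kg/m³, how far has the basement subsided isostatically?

Subaerial load: s = t ρ_sed / ρ_m = 6.97 km × 2600/3269 = 5.54 km.

5.54 km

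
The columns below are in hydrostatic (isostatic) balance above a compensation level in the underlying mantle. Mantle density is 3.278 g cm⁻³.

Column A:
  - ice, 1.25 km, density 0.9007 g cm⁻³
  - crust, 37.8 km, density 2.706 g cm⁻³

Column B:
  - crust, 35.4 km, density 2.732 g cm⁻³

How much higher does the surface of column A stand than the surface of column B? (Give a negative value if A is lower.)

1.61 km

For any compensation level in the mantle, the mantle terms cancel and isostasy reduces to e = (Σt_A − Σt_B) − (Σ(ρt)_A − Σ(ρt)_B) / ρ_m.
Σt_A = 39.05 km; Σt_B = 35.4 km; Σ(ρt)_A = 103.412675; Σ(ρt)_B = 96.7128 (in km·g cm⁻³).
e = (39.05 − 35.4) − (103.412675 − 96.7128) / 3.278 = 1.61 km.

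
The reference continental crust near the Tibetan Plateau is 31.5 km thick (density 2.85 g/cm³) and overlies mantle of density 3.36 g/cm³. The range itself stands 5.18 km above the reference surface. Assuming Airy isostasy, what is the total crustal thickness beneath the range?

Root depth r = h ρ_c / (ρ_m − ρ_c) = 5.18 km × 2.85 / 0.51 = 28.95 km.
Total thickness = T + h + r = 31.5 km + 5.18 km + 28.95 km = 65.6 km.

65.6 km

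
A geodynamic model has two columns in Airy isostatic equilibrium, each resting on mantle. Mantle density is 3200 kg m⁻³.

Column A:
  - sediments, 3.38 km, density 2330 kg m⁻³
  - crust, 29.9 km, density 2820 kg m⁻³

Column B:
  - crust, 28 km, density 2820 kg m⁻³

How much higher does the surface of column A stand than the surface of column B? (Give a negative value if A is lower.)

For any compensation level in the mantle, the mantle terms cancel and isostasy reduces to e = (Σt_A − Σt_B) − (Σ(ρt)_A − Σ(ρt)_B) / ρ_m.
Σt_A = 33.28 km; Σt_B = 28 km; Σ(ρt)_A = 92193.4; Σ(ρt)_B = 78960 (in km·kg m⁻³).
e = (33.28 − 28) − (92193.4 − 78960) / 3200 = 1.14 km.

1.14 km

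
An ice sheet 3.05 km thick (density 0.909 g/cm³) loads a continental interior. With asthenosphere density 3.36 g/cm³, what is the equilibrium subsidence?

For local isostatic compensation: the ice load ρ_ice t is balanced by mantle displaced below, ρ_m s.
s = t ρ_ice / ρ_m = 3.05 km × 0.909/3.36 = 0.825 km.

0.825 km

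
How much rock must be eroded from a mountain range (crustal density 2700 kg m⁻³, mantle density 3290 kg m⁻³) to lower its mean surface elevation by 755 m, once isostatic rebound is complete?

Net drop Δ = e − u = e − e ρ_c/ρ_m = e (ρ_m − ρ_c)/ρ_m.
e = Δ ρ_m/(ρ_m − ρ_c) = 755 m × 3290/590 = 4210 m.

4210 m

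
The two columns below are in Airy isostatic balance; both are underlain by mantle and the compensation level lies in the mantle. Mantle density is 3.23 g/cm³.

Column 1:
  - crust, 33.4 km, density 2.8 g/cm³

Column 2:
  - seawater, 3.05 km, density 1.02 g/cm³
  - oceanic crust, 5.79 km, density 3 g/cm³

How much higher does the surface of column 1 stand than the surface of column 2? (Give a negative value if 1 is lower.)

1.95 km

For any compensation level in the mantle, the mantle terms cancel and isostasy reduces to e = (Σt_1 − Σt_2) − (Σ(ρt)_1 − Σ(ρt)_2) / ρ_m.
Σt_1 = 33.4 km; Σt_2 = 8.84 km; Σ(ρt)_1 = 93.52; Σ(ρt)_2 = 20.481 (in km·g/cm³).
e = (33.4 − 8.84) − (93.52 − 20.481) / 3.23 = 1.95 km.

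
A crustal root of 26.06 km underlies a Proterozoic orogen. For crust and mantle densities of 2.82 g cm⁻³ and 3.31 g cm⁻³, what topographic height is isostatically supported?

4.53 km

Isostatic balance requires: ρ_c h = (ρ_m − ρ_c) r.
h = r (ρ_m − ρ_c) / ρ_c = 26.06 km × (3.31 − 2.82) / 2.82 = 4.53 km.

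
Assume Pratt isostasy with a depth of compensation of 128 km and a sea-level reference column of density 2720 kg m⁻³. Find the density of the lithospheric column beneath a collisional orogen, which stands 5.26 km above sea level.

2610 kg m⁻³

Pratt balance: ρ_ref D = ρ (D + h).
ρ = ρ_ref D/(D + h) = 2720 × 128 km/(128 km + 5.26 km) = 2610 kg m⁻³.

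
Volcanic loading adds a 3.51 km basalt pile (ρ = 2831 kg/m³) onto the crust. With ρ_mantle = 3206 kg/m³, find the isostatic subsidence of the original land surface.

Subaerial loading: s = t ρ_load / ρ_m.
s = 3.51 km × 2831/3206 = 3.1 km.

3.1 km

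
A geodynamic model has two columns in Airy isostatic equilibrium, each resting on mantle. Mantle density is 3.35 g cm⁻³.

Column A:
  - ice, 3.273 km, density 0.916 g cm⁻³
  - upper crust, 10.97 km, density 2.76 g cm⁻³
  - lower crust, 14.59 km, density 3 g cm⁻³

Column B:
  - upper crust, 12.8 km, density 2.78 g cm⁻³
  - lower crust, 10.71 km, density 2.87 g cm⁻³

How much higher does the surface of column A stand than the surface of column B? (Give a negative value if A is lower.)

For any compensation level in the mantle, the mantle terms cancel and isostasy reduces to e = (Σt_A − Σt_B) − (Σ(ρt)_A − Σ(ρt)_B) / ρ_m.
Σt_A = 28.833 km; Σt_B = 23.51 km; Σ(ρt)_A = 77.045268; Σ(ρt)_B = 66.3217 (in km·g cm⁻³).
e = (28.833 − 23.51) − (77.045268 − 66.3217) / 3.35 = 2.12 km.

2.12 km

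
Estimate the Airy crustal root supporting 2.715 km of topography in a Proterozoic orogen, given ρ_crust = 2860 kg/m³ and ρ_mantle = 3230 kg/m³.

By Archimedes' principle applied to the lithosphere: the weight of the topography is balanced by the buoyancy of the root, ρ_c h = (ρ_m − ρ_c) r.
r = h · ρ_c / (ρ_m − ρ_c) = 2.715 km × 2860 / (3230 − 2860) = 21 km.

21 km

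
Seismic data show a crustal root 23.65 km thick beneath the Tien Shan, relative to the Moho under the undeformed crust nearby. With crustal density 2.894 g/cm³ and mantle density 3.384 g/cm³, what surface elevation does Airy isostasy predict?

4 km

In Airy isostatic equilibrium: ρ_c h = (ρ_m − ρ_c) r.
h = r (ρ_m − ρ_c) / ρ_c = 23.65 km × (3.384 − 2.894) / 2.894 = 4 km.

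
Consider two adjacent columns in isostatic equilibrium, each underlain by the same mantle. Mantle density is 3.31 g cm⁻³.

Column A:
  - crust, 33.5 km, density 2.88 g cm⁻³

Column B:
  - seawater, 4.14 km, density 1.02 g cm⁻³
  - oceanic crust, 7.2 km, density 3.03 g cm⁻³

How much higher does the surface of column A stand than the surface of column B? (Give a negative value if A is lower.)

0.879 km

For any compensation level in the mantle, the mantle terms cancel and isostasy reduces to e = (Σt_A − Σt_B) − (Σ(ρt)_A − Σ(ρt)_B) / ρ_m.
Σt_A = 33.5 km; Σt_B = 11.34 km; Σ(ρt)_A = 96.48; Σ(ρt)_B = 26.0388 (in km·g cm⁻³).
e = (33.5 − 11.34) − (96.48 − 26.0388) / 3.31 = 0.879 km.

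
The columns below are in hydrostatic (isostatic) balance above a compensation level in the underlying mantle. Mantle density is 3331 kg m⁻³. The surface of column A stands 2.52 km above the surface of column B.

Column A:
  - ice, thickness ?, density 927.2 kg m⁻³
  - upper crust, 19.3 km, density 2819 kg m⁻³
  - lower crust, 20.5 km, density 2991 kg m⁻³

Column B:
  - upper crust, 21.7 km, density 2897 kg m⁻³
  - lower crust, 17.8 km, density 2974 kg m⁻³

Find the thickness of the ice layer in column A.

Take the compensation level at the base of the deeper column (depth z_c below the surface of column A) and equate Σ ρ_i t_i down to z_c; mantle fills any gap and the z_c terms cancel.
Column A: x×927.2 + 19.3×2819 + 20.5×2991 + (z_c − 39.8 − x)×3331
Column B: 2.52×0 + 21.7×2897 + 17.8×2974 + (z_c − 2.52 − 39.5)×3331
The z_c×3331 term appears on both sides and cancels. Collect the known terms of each column as K = Σ(ρt)_known − 3331 × (depth of known layers): K_A = 115722.2 − 3331×39.8 = −16851.6; K_B = 115802.1 − 3331×(2.52 + 39.5) = −24166.52.
Balance: K_A − x×(3331 − 927.2) = K_B, so x = (K_A − K_B)/(3331 − 927.2) = 7314.92/2403.8 = 3.04 km.

3.04 km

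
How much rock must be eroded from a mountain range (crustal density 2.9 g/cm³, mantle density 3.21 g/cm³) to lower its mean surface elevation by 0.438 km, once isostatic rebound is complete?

4.54 km

Net drop Δ = e − u = e − e ρ_c/ρ_m = e (ρ_m − ρ_c)/ρ_m.
e = Δ ρ_m/(ρ_m − ρ_c) = 0.438 km × 3.21/0.31 = 4.54 km.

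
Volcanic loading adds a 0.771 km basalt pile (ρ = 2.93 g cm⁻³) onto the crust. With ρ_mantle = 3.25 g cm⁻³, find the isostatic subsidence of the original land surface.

0.695 km

Subaerial loading: s = t ρ_load / ρ_m.
s = 0.771 km × 2.93/3.25 = 0.695 km.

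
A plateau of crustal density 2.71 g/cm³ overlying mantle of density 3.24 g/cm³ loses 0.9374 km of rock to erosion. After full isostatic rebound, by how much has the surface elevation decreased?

Rebound u = e ρ_c/ρ_m = 0.9374 km × 2.71/3.24 = 0.7841 km.
Net surface drop = e − u = 0.9374 km − 0.7841 km = e (ρ_m − ρ_c)/ρ_m = 0.153 km.

0.153 km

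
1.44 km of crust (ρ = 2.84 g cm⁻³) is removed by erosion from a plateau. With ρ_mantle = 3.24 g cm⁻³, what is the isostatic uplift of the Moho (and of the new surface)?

Unloading: uplift u = e ρ_c/ρ_m = 1.44 km × 2.84/3.24 = 1.26 km.

1.26 km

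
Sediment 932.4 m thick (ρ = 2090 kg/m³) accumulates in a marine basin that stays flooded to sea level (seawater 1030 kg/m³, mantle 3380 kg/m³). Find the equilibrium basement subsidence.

Submarine loading: the sediment displaces seawater, and the subsidence is in turn flooded, so s (ρ_m − ρ_w) = t (ρ_sed − ρ_w).
s = 932.4 m × (2090 − 1030) / (3380 − 1030) = 421 m.

421 m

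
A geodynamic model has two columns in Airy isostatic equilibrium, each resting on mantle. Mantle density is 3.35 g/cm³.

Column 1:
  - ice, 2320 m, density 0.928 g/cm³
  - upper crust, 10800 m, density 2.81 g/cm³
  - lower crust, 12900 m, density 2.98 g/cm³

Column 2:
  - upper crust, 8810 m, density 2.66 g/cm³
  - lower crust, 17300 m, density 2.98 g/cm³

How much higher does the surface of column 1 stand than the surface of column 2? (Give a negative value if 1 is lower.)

For any compensation level in the mantle, the mantle terms cancel and isostasy reduces to e = (Σt_1 − Σt_2) − (Σ(ρt)_1 − Σ(ρt)_2) / ρ_m.
Σt_1 = 26020 m; Σt_2 = 26110 m; Σ(ρt)_1 = 70942.96; Σ(ρt)_2 = 74988.6 (in m·g/cm³).
e = (26020 − 26110) − (70942.96 − 74988.6) / 3.35 = 1120 m.

1120 m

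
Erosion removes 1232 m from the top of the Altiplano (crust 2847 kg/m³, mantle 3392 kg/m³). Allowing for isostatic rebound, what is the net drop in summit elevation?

Rebound u = e ρ_c/ρ_m = 1232 m × 2847/3392 = 1034 m.
Net surface drop = e − u = 1232 m − 1034 m = e (ρ_m − ρ_c)/ρ_m = 198 m.

198 m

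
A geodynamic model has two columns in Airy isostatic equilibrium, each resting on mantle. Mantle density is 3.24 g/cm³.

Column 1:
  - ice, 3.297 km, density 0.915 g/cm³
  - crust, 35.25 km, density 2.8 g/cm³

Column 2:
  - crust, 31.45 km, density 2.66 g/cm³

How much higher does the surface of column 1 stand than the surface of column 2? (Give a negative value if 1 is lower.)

1.52 km

For any compensation level in the mantle, the mantle terms cancel and isostasy reduces to e = (Σt_1 − Σt_2) − (Σ(ρt)_1 − Σ(ρt)_2) / ρ_m.
Σt_1 = 38.547 km; Σt_2 = 31.45 km; Σ(ρt)_1 = 101.716755; Σ(ρt)_2 = 83.657 (in km·g/cm³).
e = (38.547 − 31.45) − (101.716755 − 83.657) / 3.24 = 1.52 km.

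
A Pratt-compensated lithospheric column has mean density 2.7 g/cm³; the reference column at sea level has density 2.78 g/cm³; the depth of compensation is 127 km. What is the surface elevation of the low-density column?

ρ_ref D = ρ (D + h) → h = D (ρ_ref − ρ)/ρ.
h = 127 km × (2.78 − 2.7)/2.7 = 3.76 km.

3.76 km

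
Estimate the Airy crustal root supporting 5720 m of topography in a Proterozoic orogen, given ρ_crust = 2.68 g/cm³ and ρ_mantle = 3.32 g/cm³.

24000 m

In Airy isostatic equilibrium: the weight of the topography is balanced by the buoyancy of the root, ρ_c h = (ρ_m − ρ_c) r.
r = h · ρ_c / (ρ_m − ρ_c) = 5720 m × 2.68 / (3.32 − 2.68) = 24000 m.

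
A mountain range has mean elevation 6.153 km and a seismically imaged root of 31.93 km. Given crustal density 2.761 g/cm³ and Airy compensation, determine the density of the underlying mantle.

3.29 g/cm³

Airy balance: ρ_c h = (ρ_m − ρ_c) r → ρ_m = ρ_c (1 + h/r).
ρ_m = 2.761 × (1 + 6.153 km/31.93 km) = 3.29 g/cm³.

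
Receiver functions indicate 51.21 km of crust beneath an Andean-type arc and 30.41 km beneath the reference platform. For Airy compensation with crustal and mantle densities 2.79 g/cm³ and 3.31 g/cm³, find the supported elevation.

Excess crust Δ = 51.21 km − 30.41 km = 20.8 km, split between elevation h and root r with h + r = Δ.
Airy balance ρ_c h = (ρ_m − ρ_c) r gives r = h ρ_c/(ρ_m − ρ_c), so h (1 + ρ_c/(ρ_m − ρ_c)) = Δ, i.e. h = Δ (ρ_m − ρ_c)/ρ_m.
h = 20.8 km × 0.52/3.31 = 3.27 km.

3.27 km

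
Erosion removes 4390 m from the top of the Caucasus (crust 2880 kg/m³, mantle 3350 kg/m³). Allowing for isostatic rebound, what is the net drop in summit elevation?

616 m

Rebound u = e ρ_c/ρ_m = 4390 m × 2880/3350 = 3774 m.
Net surface drop = e − u = 4390 m − 3774 m = e (ρ_m − ρ_c)/ρ_m = 616 m.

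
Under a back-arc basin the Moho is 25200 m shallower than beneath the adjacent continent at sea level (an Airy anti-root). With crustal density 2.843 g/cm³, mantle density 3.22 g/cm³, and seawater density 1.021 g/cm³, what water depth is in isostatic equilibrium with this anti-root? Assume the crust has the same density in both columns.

5210 m

Replacing a thickness d of crust by seawater at the top must be balanced by replacing crust with mantle at the base: d (ρ_c − ρ_w) = a (ρ_m − ρ_c).
d = a (ρ_m − ρ_c)/(ρ_c − ρ_w) = 25200 m × 0.377/1.822 = 5210 m.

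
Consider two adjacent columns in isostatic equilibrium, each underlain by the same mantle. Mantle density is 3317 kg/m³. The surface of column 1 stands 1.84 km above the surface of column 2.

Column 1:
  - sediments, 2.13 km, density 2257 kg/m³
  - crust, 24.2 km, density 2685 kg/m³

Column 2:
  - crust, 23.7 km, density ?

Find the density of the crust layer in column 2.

Take the compensation level at the base of the deeper column (depth z_c below the surface of column 1) and equate Σ ρ_i t_i down to z_c; mantle fills any gap and the z_c terms cancel.
Column 1: 2.13×2257 + 24.2×2685 + (z_c − 26.33)×3317
Column 2: 1.84×0 + 23.7×ρ + (z_c − 1.84 − 23.7)×3317
The z_c×3317 term appears on both sides and cancels. Collect the known terms of each column as K = Σ(ρt)_known − 3317 × (depth of known layers): K_1 = 69784.41 − 3317×26.33 = −17552.2; K_2 = 0 − 3317×(1.84 + 23.7) = −84716.18.
Balance: K_1 = K_2 + 23.7×ρ, so ρ = (K_1 − K_2)/23.7 = 67164/23.7 = 2830 kg/m³.

2830 kg/m³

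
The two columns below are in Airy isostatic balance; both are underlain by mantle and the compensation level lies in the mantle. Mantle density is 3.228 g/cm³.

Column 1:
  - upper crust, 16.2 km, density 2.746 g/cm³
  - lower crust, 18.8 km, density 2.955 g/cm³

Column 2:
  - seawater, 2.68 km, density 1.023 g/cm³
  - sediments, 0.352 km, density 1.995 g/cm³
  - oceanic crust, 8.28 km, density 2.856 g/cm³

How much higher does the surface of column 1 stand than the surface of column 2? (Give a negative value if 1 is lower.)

1.09 km

For any compensation level in the mantle, the mantle terms cancel and isostasy reduces to e = (Σt_1 − Σt_2) − (Σ(ρt)_1 − Σ(ρt)_2) / ρ_m.
Σt_1 = 35 km; Σt_2 = 11.312 km; Σ(ρt)_1 = 100.0392; Σ(ρt)_2 = 27.09156 (in km·g/cm³).
e = (35 − 11.312) − (100.0392 − 27.09156) / 3.228 = 1.09 km.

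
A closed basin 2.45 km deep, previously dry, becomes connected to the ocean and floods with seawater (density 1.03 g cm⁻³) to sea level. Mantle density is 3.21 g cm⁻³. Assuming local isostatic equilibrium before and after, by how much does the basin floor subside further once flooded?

After flooding the water column is d + s deep. Its weight must equal the weight of mantle displaced by the extra subsidence s: (d + s) ρ_w = s ρ_m.
s = d ρ_w / (ρ_m − ρ_w) = 2.45 km × 1.03/(3.21 − 1.03) = 1.16 km.

1.16 km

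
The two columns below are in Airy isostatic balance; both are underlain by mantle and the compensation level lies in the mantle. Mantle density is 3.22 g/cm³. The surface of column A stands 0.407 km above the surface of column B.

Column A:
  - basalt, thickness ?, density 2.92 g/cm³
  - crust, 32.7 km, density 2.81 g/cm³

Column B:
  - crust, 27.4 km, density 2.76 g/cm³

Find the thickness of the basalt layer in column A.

1.69 km

Take the compensation level at the base of the deeper column (depth z_c below the surface of column A) and equate Σ ρ_i t_i down to z_c; mantle fills any gap and the z_c terms cancel.
Column A: x×2.92 + 32.7×2.81 + (z_c − 32.7 − x)×3.22
Column B: 0.407×0 + 27.4×2.76 + (z_c − 0.407 − 27.4)×3.22
The z_c×3.22 term appears on both sides and cancels. Collect the known terms of each column as K = Σ(ρt)_known − 3.22 × (depth of known layers): K_A = 91.887 − 3.22×32.7 = −13.407; K_B = 75.624 − 3.22×(0.407 + 27.4) = −13.91454.
Balance: K_A − x×(3.22 − 2.92) = K_B, so x = (K_A − K_B)/(3.22 − 2.92) = 0.50754/0.3 = 1.69 km.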